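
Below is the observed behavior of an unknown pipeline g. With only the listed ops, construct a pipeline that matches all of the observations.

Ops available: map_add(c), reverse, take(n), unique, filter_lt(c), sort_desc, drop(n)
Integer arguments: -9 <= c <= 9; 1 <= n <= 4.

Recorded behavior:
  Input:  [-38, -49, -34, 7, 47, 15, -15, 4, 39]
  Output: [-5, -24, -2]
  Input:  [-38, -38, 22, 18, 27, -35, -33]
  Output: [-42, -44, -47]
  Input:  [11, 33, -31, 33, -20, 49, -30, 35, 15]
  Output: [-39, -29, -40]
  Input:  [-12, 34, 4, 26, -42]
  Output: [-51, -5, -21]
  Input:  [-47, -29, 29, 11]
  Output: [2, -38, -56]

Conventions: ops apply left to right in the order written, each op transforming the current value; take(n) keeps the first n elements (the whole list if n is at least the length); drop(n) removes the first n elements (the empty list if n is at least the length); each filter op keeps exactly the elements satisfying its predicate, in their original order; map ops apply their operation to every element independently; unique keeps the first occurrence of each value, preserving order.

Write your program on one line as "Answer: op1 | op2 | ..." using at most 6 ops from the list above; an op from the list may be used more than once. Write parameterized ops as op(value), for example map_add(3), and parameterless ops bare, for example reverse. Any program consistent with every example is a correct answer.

map_add(-8) | filter_lt(7) | reverse | take(3) | map_add(-1)

Check, running the answer program on each example:
  [-38, -49, -34, 7, 47, 15, -15, 4, 39] -> [-46, -57, -42, -1, 39, 7, -23, -4, 31] -> [-46, -57, -42, -1, -23, -4] -> [-4, -23, -1, -42, -57, -46] -> [-4, -23, -1] -> [-5, -24, -2]
  [-38, -38, 22, 18, 27, -35, -33] -> [-46, -46, 14, 10, 19, -43, -41] -> [-46, -46, -43, -41] -> [-41, -43, -46, -46] -> [-41, -43, -46] -> [-42, -44, -47]
  [11, 33, -31, 33, -20, 49, -30, 35, 15] -> [3, 25, -39, 25, -28, 41, -38, 27, 7] -> [3, -39, -28, -38] -> [-38, -28, -39, 3] -> [-38, -28, -39] -> [-39, -29, -40]
  [-12, 34, 4, 26, -42] -> [-20, 26, -4, 18, -50] -> [-20, -4, -50] -> [-50, -4, -20] -> [-50, -4, -20] -> [-51, -5, -21]
  [-47, -29, 29, 11] -> [-55, -37, 21, 3] -> [-55, -37, 3] -> [3, -37, -55] -> [3, -37, -55] -> [2, -38, -56]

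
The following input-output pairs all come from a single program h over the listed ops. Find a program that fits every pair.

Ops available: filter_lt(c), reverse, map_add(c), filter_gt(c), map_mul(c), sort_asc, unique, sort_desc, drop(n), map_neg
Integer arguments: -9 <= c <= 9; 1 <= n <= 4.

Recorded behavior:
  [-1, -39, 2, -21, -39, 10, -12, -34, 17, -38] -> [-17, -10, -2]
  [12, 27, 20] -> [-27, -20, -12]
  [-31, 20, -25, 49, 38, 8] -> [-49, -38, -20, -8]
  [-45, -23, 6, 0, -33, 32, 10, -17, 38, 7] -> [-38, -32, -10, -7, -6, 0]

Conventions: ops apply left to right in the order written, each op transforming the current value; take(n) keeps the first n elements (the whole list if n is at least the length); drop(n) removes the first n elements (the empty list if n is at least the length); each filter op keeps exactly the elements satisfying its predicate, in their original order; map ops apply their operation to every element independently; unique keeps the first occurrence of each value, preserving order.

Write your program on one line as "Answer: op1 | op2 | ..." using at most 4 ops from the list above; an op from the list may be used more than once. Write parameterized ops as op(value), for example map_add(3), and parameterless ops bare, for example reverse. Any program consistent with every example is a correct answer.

filter_gt(-1) | sort_desc | map_neg

Check, running the answer program on each example:
  [-1, -39, 2, -21, -39, 10, -12, -34, 17, -38] -> [2, 10, 17] -> [17, 10, 2] -> [-17, -10, -2]
  [12, 27, 20] -> [12, 27, 20] -> [27, 20, 12] -> [-27, -20, -12]
  [-31, 20, -25, 49, 38, 8] -> [20, 49, 38, 8] -> [49, 38, 20, 8] -> [-49, -38, -20, -8]
  [-45, -23, 6, 0, -33, 32, 10, -17, 38, 7] -> [6, 0, 32, 10, 38, 7] -> [38, 32, 10, 7, 6, 0] -> [-38, -32, -10, -7, -6, 0]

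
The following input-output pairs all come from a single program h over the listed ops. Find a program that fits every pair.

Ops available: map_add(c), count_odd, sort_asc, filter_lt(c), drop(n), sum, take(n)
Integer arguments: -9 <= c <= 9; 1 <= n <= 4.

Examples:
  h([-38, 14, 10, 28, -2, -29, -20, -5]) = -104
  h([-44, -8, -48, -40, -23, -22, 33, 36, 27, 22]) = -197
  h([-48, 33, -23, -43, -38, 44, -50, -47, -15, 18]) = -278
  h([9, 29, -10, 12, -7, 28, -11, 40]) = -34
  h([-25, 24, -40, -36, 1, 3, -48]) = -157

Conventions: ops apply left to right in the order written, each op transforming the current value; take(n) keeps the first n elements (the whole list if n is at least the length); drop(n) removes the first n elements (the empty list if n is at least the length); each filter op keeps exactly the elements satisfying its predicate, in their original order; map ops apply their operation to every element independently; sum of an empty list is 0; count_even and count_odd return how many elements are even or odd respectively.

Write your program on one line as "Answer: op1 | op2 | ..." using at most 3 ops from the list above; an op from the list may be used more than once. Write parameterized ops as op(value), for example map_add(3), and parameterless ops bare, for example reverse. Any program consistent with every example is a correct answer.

map_add(-2) | filter_lt(2) | sum

Check, running the answer program on each example:
  [-38, 14, 10, 28, -2, -29, -20, -5] -> [-40, 12, 8, 26, -4, -31, -22, -7] -> [-40, -4, -31, -22, -7] -> -104
  [-44, -8, -48, -40, -23, -22, 33, 36, 27, 22] -> [-46, -10, -50, -42, -25, -24, 31, 34, 25, 20] -> [-46, -10, -50, -42, -25, -24] -> -197
  [-48, 33, -23, -43, -38, 44, -50, -47, -15, 18] -> [-50, 31, -25, -45, -40, 42, -52, -49, -17, 16] -> [-50, -25, -45, -40, -52, -49, -17] -> -278
  [9, 29, -10, 12, -7, 28, -11, 40] -> [7, 27, -12, 10, -9, 26, -13, 38] -> [-12, -9, -13] -> -34
  [-25, 24, -40, -36, 1, 3, -48] -> [-27, 22, -42, -38, -1, 1, -50] -> [-27, -42, -38, -1, 1, -50] -> -157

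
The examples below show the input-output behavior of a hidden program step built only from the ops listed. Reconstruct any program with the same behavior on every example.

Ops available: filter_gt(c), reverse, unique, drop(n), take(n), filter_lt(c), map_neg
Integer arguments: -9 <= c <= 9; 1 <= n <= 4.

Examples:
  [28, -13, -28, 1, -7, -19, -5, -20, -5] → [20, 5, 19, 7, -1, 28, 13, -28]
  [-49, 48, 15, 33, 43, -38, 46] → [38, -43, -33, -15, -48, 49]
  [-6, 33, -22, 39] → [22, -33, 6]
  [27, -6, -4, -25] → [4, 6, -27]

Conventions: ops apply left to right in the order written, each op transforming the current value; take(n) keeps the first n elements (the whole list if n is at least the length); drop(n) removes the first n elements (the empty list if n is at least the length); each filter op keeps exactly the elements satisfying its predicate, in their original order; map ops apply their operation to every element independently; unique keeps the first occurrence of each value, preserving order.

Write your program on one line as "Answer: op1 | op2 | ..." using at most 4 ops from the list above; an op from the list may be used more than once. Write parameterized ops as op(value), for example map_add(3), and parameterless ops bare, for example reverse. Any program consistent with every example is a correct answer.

map_neg | reverse | drop(1)

Check, running the answer program on each example:
  [28, -13, -28, 1, -7, -19, -5, -20, -5] -> [-28, 13, 28, -1, 7, 19, 5, 20, 5] -> [5, 20, 5, 19, 7, -1, 28, 13, -28] -> [20, 5, 19, 7, -1, 28, 13, -28]
  [-49, 48, 15, 33, 43, -38, 46] -> [49, -48, -15, -33, -43, 38, -46] -> [-46, 38, -43, -33, -15, -48, 49] -> [38, -43, -33, -15, -48, 49]
  [-6, 33, -22, 39] -> [6, -33, 22, -39] -> [-39, 22, -33, 6] -> [22, -33, 6]
  [27, -6, -4, -25] -> [-27, 6, 4, 25] -> [25, 4, 6, -27] -> [4, 6, -27]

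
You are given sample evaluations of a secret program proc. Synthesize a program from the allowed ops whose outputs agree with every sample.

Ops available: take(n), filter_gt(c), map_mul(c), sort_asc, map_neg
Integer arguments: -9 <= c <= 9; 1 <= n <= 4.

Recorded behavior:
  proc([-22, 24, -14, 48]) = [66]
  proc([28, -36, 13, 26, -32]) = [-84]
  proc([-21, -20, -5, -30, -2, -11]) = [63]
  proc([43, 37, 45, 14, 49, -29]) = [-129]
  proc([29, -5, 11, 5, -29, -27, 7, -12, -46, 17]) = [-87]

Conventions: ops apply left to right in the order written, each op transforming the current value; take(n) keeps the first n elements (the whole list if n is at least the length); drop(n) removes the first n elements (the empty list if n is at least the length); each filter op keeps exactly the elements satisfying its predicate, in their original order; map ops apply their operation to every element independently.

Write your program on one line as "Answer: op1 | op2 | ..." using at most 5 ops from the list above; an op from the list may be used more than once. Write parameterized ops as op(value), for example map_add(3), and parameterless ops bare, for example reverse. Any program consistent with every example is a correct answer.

map_neg | map_mul(3) | take(2) | take(1)

Check, running the answer program on each example:
  [-22, 24, -14, 48] -> [22, -24, 14, -48] -> [66, -72, 42, -144] -> [66, -72] -> [66]
  [28, -36, 13, 26, -32] -> [-28, 36, -13, -26, 32] -> [-84, 108, -39, -78, 96] -> [-84, 108] -> [-84]
  [-21, -20, -5, -30, -2, -11] -> [21, 20, 5, 30, 2, 11] -> [63, 60, 15, 90, 6, 33] -> [63, 60] -> [63]
  [43, 37, 45, 14, 49, -29] -> [-43, -37, -45, -14, -49, 29] -> [-129, -111, -135, -42, -147, 87] -> [-129, -111] -> [-129]
  [29, -5, 11, 5, -29, -27, 7, -12, -46, 17] -> [-29, 5, -11, -5, 29, 27, -7, 12, 46, -17] -> [-87, 15, -33, -15, 87, 81, -21, 36, 138, -51] -> [-87, 15] -> [-87]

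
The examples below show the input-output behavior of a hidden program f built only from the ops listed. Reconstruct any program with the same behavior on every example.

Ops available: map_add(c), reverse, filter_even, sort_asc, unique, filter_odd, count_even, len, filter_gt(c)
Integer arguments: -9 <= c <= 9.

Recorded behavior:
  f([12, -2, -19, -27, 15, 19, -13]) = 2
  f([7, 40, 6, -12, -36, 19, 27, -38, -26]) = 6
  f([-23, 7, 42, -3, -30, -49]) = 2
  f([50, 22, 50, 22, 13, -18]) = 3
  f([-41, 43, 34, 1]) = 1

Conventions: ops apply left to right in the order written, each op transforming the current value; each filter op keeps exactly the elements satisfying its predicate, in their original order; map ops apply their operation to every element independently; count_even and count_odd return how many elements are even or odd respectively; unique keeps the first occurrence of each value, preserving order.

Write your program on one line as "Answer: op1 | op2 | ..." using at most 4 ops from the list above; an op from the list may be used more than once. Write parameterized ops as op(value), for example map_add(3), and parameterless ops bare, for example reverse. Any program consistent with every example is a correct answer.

filter_even | unique | sort_asc | count_even

Check, running the answer program on each example:
  [12, -2, -19, -27, 15, 19, -13] -> [12, -2] -> [12, -2] -> [-2, 12] -> 2
  [7, 40, 6, -12, -36, 19, 27, -38, -26] -> [40, 6, -12, -36, -38, -26] -> [40, 6, -12, -36, -38, -26] -> [-38, -36, -26, -12, 6, 40] -> 6
  [-23, 7, 42, -3, -30, -49] -> [42, -30] -> [42, -30] -> [-30, 42] -> 2
  [50, 22, 50, 22, 13, -18] -> [50, 22, 50, 22, -18] -> [50, 22, -18] -> [-18, 22, 50] -> 3
  [-41, 43, 34, 1] -> [34] -> [34] -> [34] -> 1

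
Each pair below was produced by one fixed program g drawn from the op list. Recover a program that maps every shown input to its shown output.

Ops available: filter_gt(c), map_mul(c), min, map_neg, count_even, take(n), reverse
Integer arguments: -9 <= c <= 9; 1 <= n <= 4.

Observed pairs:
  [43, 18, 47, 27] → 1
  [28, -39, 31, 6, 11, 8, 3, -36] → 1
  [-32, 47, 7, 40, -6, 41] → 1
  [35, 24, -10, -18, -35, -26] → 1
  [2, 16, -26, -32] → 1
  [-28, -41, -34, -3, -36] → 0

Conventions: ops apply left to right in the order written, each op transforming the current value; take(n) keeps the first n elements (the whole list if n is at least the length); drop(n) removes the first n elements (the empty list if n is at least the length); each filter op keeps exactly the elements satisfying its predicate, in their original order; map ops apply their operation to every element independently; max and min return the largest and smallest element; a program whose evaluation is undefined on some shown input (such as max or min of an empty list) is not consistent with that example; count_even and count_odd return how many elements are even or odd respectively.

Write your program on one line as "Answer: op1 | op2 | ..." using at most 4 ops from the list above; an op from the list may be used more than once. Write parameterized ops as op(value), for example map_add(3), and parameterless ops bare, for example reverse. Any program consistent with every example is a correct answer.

filter_gt(7) | map_neg | take(2) | count_even

Check, running the answer program on each example:
  [43, 18, 47, 27] -> [43, 18, 47, 27] -> [-43, -18, -47, -27] -> [-43, -18] -> 1
  [28, -39, 31, 6, 11, 8, 3, -36] -> [28, 31, 11, 8] -> [-28, -31, -11, -8] -> [-28, -31] -> 1
  [-32, 47, 7, 40, -6, 41] -> [47, 40, 41] -> [-47, -40, -41] -> [-47, -40] -> 1
  [35, 24, -10, -18, -35, -26] -> [35, 24] -> [-35, -24] -> [-35, -24] -> 1
  [2, 16, -26, -32] -> [16] -> [-16] -> [-16] -> 1
  [-28, -41, -34, -3, -36] -> [] -> [] -> [] -> 0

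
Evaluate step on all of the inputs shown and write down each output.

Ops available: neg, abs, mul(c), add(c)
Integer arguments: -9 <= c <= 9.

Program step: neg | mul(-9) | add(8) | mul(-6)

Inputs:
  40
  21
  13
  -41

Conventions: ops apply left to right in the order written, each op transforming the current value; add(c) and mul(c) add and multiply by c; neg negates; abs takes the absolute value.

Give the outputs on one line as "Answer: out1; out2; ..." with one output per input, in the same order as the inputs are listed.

-2208; -1182; -750; 2166

Execution, op by op:
  40 -> -40 -> 360 -> 368 -> -2208
  21 -> -21 -> 189 -> 197 -> -1182
  13 -> -13 -> 117 -> 125 -> -750
  -41 -> 41 -> -369 -> -361 -> 2166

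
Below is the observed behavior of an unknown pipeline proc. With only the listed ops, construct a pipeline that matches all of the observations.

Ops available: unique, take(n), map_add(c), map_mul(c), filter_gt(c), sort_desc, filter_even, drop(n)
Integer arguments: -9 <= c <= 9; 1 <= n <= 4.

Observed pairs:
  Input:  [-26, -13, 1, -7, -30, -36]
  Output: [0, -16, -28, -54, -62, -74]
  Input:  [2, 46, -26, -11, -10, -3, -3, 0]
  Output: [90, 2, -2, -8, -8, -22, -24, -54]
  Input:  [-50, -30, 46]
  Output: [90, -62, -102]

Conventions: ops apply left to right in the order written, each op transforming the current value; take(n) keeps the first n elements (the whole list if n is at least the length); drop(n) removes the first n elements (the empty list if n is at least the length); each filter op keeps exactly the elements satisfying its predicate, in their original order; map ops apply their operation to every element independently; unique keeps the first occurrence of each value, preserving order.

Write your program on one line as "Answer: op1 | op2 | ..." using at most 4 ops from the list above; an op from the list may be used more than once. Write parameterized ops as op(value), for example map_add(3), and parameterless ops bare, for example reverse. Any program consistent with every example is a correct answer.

map_add(1) | map_add(-2) | map_mul(2) | sort_desc

Check, running the answer program on each example:
  [-26, -13, 1, -7, -30, -36] -> [-25, -12, 2, -6, -29, -35] -> [-27, -14, 0, -8, -31, -37] -> [-54, -28, 0, -16, -62, -74] -> [0, -16, -28, -54, -62, -74]
  [2, 46, -26, -11, -10, -3, -3, 0] -> [3, 47, -25, -10, -9, -2, -2, 1] -> [1, 45, -27, -12, -11, -4, -4, -1] -> [2, 90, -54, -24, -22, -8, -8, -2] -> [90, 2, -2, -8, -8, -22, -24, -54]
  [-50, -30, 46] -> [-49, -29, 47] -> [-51, -31, 45] -> [-102, -62, 90] -> [90, -62, -102]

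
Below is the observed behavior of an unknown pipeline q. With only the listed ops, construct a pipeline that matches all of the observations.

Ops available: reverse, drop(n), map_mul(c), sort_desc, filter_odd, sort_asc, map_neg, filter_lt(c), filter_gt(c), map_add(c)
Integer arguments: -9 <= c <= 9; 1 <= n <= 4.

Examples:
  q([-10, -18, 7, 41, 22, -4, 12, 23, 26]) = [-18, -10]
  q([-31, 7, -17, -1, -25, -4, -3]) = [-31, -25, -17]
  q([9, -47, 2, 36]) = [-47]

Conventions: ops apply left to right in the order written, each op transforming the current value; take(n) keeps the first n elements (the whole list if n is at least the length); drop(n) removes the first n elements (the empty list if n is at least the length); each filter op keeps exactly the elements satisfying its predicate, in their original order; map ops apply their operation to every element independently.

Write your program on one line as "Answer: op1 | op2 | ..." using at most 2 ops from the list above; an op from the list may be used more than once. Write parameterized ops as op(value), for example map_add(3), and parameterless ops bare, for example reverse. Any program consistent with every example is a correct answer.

filter_lt(-9) | sort_asc

Check, running the answer program on each example:
  [-10, -18, 7, 41, 22, -4, 12, 23, 26] -> [-10, -18] -> [-18, -10]
  [-31, 7, -17, -1, -25, -4, -3] -> [-31, -17, -25] -> [-31, -25, -17]
  [9, -47, 2, 36] -> [-47] -> [-47]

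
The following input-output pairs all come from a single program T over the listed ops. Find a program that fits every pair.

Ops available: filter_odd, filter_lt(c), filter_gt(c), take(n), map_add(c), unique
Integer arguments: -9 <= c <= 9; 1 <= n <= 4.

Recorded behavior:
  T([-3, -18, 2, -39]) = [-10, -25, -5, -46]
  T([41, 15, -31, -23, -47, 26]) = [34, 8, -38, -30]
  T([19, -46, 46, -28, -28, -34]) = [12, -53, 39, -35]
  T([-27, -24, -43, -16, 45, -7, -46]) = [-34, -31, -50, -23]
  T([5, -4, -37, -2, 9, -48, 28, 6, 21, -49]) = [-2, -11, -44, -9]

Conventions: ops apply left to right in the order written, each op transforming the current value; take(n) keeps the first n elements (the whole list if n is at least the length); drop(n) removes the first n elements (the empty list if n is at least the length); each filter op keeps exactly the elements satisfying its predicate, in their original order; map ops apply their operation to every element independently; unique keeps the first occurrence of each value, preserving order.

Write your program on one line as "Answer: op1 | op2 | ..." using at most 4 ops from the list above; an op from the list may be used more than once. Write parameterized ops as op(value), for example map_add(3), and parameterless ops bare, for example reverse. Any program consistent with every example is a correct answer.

map_add(-1) | take(4) | map_add(-6)

Check, running the answer program on each example:
  [-3, -18, 2, -39] -> [-4, -19, 1, -40] -> [-4, -19, 1, -40] -> [-10, -25, -5, -46]
  [41, 15, -31, -23, -47, 26] -> [40, 14, -32, -24, -48, 25] -> [40, 14, -32, -24] -> [34, 8, -38, -30]
  [19, -46, 46, -28, -28, -34] -> [18, -47, 45, -29, -29, -35] -> [18, -47, 45, -29] -> [12, -53, 39, -35]
  [-27, -24, -43, -16, 45, -7, -46] -> [-28, -25, -44, -17, 44, -8, -47] -> [-28, -25, -44, -17] -> [-34, -31, -50, -23]
  [5, -4, -37, -2, 9, -48, 28, 6, 21, -49] -> [4, -5, -38, -3, 8, -49, 27, 5, 20, -50] -> [4, -5, -38, -3] -> [-2, -11, -44, -9]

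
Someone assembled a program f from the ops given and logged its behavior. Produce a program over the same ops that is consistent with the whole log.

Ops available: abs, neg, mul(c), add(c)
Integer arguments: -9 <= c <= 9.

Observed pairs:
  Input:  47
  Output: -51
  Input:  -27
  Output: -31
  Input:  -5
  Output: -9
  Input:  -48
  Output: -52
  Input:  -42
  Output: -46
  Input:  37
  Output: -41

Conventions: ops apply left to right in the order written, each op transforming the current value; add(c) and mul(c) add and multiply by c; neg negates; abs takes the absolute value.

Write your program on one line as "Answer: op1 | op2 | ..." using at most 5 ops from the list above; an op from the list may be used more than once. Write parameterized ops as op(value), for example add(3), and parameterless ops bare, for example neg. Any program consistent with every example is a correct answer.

abs | add(7) | neg | add(3)

Check, running the answer program on each example:
  47 -> 47 -> 54 -> -54 -> -51
  -27 -> 27 -> 34 -> -34 -> -31
  -5 -> 5 -> 12 -> -12 -> -9
  -48 -> 48 -> 55 -> -55 -> -52
  -42 -> 42 -> 49 -> -49 -> -46
  37 -> 37 -> 44 -> -44 -> -41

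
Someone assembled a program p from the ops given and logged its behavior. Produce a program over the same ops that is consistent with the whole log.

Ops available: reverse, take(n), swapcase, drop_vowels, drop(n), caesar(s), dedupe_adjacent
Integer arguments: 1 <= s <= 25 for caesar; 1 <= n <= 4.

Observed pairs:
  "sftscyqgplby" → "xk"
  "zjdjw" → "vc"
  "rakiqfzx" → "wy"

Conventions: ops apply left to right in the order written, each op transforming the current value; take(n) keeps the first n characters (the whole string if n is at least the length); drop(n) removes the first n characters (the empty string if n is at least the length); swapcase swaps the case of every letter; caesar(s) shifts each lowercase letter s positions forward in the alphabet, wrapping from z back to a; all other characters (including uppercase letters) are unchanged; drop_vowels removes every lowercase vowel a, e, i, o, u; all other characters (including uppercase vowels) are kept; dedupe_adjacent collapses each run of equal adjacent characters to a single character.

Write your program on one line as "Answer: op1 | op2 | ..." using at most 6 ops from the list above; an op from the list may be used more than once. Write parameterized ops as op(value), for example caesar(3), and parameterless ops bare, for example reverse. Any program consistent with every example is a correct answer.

caesar(25) | drop(2) | reverse | drop_vowels | take(2)

Check, running the answer program on each example:
  "sftscyqgplby" -> "resrbxpfokax" -> "srbxpfokax" -> "xakofpxbrs" -> "xkfpxbrs" -> "xk"
  "zjdjw" -> "yiciv" -> "civ" -> "vic" -> "vc" -> "vc"
  "rakiqfzx" -> "qzjhpeyw" -> "jhpeyw" -> "wyephj" -> "wyphj" -> "wy"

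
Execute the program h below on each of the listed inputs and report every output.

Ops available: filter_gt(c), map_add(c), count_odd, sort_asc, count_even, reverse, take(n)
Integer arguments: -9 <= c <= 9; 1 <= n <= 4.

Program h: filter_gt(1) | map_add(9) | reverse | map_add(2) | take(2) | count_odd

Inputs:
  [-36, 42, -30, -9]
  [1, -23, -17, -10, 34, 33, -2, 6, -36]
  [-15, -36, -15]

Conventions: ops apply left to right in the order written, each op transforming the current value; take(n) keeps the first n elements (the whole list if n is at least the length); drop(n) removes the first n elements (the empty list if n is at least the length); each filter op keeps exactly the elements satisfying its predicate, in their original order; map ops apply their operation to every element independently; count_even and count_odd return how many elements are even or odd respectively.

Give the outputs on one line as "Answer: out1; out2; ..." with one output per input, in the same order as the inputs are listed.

1; 1; 0

Execution, op by op:
  [-36, 42, -30, -9] -> [42] -> [51] -> [51] -> [53] -> [53] -> 1
  [1, -23, -17, -10, 34, 33, -2, 6, -36] -> [34, 33, 6] -> [43, 42, 15] -> [15, 42, 43] -> [17, 44, 45] -> [17, 44] -> 1
  [-15, -36, -15] -> [] -> [] -> [] -> [] -> [] -> 0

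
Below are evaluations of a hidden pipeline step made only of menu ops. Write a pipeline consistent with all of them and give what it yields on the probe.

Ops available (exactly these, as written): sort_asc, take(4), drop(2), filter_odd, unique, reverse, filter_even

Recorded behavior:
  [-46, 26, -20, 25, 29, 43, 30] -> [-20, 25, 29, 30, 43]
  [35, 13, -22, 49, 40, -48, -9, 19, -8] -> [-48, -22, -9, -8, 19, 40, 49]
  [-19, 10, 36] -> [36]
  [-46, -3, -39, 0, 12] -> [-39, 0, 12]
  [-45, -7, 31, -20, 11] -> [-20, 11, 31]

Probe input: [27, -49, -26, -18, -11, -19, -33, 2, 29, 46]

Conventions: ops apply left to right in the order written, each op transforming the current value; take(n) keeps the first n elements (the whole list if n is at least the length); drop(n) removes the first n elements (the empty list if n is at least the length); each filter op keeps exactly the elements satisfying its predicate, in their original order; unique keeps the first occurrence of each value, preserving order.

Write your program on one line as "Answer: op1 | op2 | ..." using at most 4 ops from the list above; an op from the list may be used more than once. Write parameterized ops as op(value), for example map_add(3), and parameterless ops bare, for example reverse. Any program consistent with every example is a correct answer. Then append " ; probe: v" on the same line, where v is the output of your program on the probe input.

drop(2) | reverse | sort_asc ; probe: [-33, -26, -19, -18, -11, 2, 29, 46]

Check, running the answer program on each example:
  [-46, 26, -20, 25, 29, 43, 30] -> [-20, 25, 29, 43, 30] -> [30, 43, 29, 25, -20] -> [-20, 25, 29, 30, 43]
  [35, 13, -22, 49, 40, -48, -9, 19, -8] -> [-22, 49, 40, -48, -9, 19, -8] -> [-8, 19, -9, -48, 40, 49, -22] -> [-48, -22, -9, -8, 19, 40, 49]
  [-19, 10, 36] -> [36] -> [36] -> [36]
  [-46, -3, -39, 0, 12] -> [-39, 0, 12] -> [12, 0, -39] -> [-39, 0, 12]
  [-45, -7, 31, -20, 11] -> [31, -20, 11] -> [11, -20, 31] -> [-20, 11, 31]
  probe: [27, -49, -26, -18, -11, -19, -33, 2, 29, 46] -> [-26, -18, -11, -19, -33, 2, 29, 46] -> [46, 29, 2, -33, -19, -11, -18, -26] -> [-33, -26, -19, -18, -11, 2, 29, 46]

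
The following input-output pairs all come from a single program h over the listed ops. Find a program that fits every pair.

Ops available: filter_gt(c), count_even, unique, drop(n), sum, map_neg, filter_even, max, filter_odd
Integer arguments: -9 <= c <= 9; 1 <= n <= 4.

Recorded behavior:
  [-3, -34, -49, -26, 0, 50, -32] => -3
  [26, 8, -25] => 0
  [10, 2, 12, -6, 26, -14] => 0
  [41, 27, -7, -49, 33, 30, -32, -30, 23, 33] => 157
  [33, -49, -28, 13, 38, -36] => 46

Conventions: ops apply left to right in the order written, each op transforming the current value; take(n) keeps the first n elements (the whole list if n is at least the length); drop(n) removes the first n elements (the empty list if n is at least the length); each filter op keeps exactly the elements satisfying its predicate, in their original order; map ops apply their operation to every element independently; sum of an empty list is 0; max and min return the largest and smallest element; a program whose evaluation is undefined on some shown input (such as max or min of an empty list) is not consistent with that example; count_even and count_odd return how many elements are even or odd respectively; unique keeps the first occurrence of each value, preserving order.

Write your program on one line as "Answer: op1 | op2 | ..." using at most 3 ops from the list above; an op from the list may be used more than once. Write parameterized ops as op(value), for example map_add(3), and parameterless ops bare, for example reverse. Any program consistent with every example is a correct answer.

filter_odd | filter_gt(-5) | sum

Check, running the answer program on each example:
  [-3, -34, -49, -26, 0, 50, -32] -> [-3, -49] -> [-3] -> -3
  [26, 8, -25] -> [-25] -> [] -> 0
  [10, 2, 12, -6, 26, -14] -> [] -> [] -> 0
  [41, 27, -7, -49, 33, 30, -32, -30, 23, 33] -> [41, 27, -7, -49, 33, 23, 33] -> [41, 27, 33, 23, 33] -> 157
  [33, -49, -28, 13, 38, -36] -> [33, -49, 13] -> [33, 13] -> 46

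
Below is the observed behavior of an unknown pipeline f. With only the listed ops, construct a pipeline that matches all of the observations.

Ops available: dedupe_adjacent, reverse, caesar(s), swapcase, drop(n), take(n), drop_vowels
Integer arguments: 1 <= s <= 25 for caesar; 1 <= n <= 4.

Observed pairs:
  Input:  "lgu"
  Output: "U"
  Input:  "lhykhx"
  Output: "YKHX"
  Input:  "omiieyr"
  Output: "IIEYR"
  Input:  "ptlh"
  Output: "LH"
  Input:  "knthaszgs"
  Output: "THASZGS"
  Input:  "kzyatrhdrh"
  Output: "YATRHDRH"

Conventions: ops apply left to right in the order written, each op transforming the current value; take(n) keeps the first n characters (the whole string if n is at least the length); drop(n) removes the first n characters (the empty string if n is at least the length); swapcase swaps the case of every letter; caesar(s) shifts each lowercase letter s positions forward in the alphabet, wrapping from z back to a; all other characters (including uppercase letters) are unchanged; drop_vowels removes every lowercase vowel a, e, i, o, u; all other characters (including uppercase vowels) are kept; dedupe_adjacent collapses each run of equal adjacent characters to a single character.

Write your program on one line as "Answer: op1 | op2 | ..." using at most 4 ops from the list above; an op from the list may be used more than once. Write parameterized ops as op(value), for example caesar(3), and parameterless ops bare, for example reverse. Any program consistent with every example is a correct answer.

reverse | swapcase | reverse | drop(2)

Check, running the answer program on each example:
  "lgu" -> "ugl" -> "UGL" -> "LGU" -> "U"
  "lhykhx" -> "xhkyhl" -> "XHKYHL" -> "LHYKHX" -> "YKHX"
  "omiieyr" -> "ryeiimo" -> "RYEIIMO" -> "OMIIEYR" -> "IIEYR"
  "ptlh" -> "hltp" -> "HLTP" -> "PTLH" -> "LH"
  "knthaszgs" -> "sgzsahtnk" -> "SGZSAHTNK" -> "KNTHASZGS" -> "THASZGS"
  "kzyatrhdrh" -> "hrdhrtayzk" -> "HRDHRTAYZK" -> "KZYATRHDRH" -> "YATRHDRH"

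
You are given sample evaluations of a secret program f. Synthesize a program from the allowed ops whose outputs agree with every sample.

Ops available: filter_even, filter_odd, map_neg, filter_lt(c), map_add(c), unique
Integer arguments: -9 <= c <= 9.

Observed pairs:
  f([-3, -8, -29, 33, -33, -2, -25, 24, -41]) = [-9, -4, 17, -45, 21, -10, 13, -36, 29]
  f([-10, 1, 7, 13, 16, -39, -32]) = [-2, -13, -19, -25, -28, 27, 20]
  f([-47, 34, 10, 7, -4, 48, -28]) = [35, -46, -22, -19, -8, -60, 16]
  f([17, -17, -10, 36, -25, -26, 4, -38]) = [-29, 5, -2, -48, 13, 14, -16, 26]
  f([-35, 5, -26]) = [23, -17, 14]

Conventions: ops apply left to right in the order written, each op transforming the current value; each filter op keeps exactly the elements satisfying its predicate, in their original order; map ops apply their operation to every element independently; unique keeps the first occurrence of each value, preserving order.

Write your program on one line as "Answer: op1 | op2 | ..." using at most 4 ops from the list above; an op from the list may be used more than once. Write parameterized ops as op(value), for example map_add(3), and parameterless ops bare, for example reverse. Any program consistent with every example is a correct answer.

map_add(3) | map_add(5) | map_neg | map_add(-4)

Check, running the answer program on each example:
  [-3, -8, -29, 33, -33, -2, -25, 24, -41] -> [0, -5, -26, 36, -30, 1, -22, 27, -38] -> [5, 0, -21, 41, -25, 6, -17, 32, -33] -> [-5, 0, 21, -41, 25, -6, 17, -32, 33] -> [-9, -4, 17, -45, 21, -10, 13, -36, 29]
  [-10, 1, 7, 13, 16, -39, -32] -> [-7, 4, 10, 16, 19, -36, -29] -> [-2, 9, 15, 21, 24, -31, -24] -> [2, -9, -15, -21, -24, 31, 24] -> [-2, -13, -19, -25, -28, 27, 20]
  [-47, 34, 10, 7, -4, 48, -28] -> [-44, 37, 13, 10, -1, 51, -25] -> [-39, 42, 18, 15, 4, 56, -20] -> [39, -42, -18, -15, -4, -56, 20] -> [35, -46, -22, -19, -8, -60, 16]
  [17, -17, -10, 36, -25, -26, 4, -38] -> [20, -14, -7, 39, -22, -23, 7, -35] -> [25, -9, -2, 44, -17, -18, 12, -30] -> [-25, 9, 2, -44, 17, 18, -12, 30] -> [-29, 5, -2, -48, 13, 14, -16, 26]
  [-35, 5, -26] -> [-32, 8, -23] -> [-27, 13, -18] -> [27, -13, 18] -> [23, -17, 14]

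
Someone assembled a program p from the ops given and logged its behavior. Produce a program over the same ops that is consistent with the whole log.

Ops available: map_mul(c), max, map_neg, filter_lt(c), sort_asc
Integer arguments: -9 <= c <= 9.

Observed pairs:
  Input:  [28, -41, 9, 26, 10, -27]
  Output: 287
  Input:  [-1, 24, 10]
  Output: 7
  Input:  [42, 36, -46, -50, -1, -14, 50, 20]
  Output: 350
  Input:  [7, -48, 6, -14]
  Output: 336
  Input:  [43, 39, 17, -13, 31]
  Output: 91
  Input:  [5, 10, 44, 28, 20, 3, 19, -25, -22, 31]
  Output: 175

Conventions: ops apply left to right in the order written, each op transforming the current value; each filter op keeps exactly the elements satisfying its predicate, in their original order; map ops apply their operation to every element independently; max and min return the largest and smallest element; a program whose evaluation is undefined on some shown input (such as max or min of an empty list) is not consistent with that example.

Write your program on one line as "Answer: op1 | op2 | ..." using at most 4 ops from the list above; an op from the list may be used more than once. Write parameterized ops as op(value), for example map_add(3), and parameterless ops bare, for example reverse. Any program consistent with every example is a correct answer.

map_neg | map_mul(7) | max

Check, running the answer program on each example:
  [28, -41, 9, 26, 10, -27] -> [-28, 41, -9, -26, -10, 27] -> [-196, 287, -63, -182, -70, 189] -> 287
  [-1, 24, 10] -> [1, -24, -10] -> [7, -168, -70] -> 7
  [42, 36, -46, -50, -1, -14, 50, 20] -> [-42, -36, 46, 50, 1, 14, -50, -20] -> [-294, -252, 322, 350, 7, 98, -350, -140] -> 350
  [7, -48, 6, -14] -> [-7, 48, -6, 14] -> [-49, 336, -42, 98] -> 336
  [43, 39, 17, -13, 31] -> [-43, -39, -17, 13, -31] -> [-301, -273, -119, 91, -217] -> 91
  [5, 10, 44, 28, 20, 3, 19, -25, -22, 31] -> [-5, -10, -44, -28, -20, -3, -19, 25, 22, -31] -> [-35, -70, -308, -196, -140, -21, -133, 175, 154, -217] -> 175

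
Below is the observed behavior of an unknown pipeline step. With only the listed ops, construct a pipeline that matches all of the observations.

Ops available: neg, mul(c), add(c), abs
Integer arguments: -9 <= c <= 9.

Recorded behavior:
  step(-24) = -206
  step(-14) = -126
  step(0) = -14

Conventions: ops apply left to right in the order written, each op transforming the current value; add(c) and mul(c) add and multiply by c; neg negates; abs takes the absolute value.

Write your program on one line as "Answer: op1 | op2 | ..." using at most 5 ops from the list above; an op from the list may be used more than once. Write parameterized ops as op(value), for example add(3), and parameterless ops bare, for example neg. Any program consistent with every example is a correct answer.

mul(-8) | add(8) | add(6) | neg

Check, running the answer program on each example:
  -24 -> 192 -> 200 -> 206 -> -206
  -14 -> 112 -> 120 -> 126 -> -126
  0 -> 0 -> 8 -> 14 -> -14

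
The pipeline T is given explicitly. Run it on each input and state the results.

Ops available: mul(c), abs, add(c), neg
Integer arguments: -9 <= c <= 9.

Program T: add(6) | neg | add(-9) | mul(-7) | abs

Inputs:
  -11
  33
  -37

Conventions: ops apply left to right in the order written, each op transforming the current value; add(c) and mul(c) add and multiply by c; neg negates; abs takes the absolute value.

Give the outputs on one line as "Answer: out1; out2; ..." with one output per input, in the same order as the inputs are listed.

Execution, op by op:
  -11 -> -5 -> 5 -> -4 -> 28 -> 28
  33 -> 39 -> -39 -> -48 -> 336 -> 336
  -37 -> -31 -> 31 -> 22 -> -154 -> 154

28; 336; 154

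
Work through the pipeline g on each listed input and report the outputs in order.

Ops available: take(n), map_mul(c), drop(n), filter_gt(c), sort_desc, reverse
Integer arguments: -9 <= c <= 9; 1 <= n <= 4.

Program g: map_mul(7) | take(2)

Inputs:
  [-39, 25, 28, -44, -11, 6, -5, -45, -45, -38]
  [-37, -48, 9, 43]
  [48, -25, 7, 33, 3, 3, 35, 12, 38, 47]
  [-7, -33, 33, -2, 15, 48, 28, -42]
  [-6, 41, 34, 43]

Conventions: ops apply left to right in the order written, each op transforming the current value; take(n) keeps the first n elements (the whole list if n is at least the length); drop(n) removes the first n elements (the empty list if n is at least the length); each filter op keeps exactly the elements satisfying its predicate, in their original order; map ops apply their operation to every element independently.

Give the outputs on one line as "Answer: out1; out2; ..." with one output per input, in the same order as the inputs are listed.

Execution, op by op:
  [-39, 25, 28, -44, -11, 6, -5, -45, -45, -38] -> [-273, 175, 196, -308, -77, 42, -35, -315, -315, -266] -> [-273, 175]
  [-37, -48, 9, 43] -> [-259, -336, 63, 301] -> [-259, -336]
  [48, -25, 7, 33, 3, 3, 35, 12, 38, 47] -> [336, -175, 49, 231, 21, 21, 245, 84, 266, 329] -> [336, -175]
  [-7, -33, 33, -2, 15, 48, 28, -42] -> [-49, -231, 231, -14, 105, 336, 196, -294] -> [-49, -231]
  [-6, 41, 34, 43] -> [-42, 287, 238, 301] -> [-42, 287]

[-273, 175]; [-259, -336]; [336, -175]; [-49, -231]; [-42, 287]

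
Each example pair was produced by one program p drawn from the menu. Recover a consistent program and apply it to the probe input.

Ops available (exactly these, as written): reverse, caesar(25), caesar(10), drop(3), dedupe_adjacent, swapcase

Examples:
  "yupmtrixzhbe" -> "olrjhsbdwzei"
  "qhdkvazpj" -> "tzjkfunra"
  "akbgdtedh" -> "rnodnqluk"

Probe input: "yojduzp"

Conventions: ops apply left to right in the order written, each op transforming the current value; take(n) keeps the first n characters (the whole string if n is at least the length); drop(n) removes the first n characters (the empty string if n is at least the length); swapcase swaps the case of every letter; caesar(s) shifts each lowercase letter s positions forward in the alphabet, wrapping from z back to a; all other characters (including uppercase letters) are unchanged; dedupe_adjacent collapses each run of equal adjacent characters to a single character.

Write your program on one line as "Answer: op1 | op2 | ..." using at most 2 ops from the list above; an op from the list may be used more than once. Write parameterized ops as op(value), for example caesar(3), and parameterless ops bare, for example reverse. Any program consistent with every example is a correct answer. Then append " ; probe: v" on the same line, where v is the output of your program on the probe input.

reverse | caesar(10) ; probe: "zjentyi"

Check, running the answer program on each example:
  "yupmtrixzhbe" -> "ebhzxirtmpuy" -> "olrjhsbdwzei"
  "qhdkvazpj" -> "jpzavkdhq" -> "tzjkfunra"
  "akbgdtedh" -> "hdetdgbka" -> "rnodnqluk"
  probe: "yojduzp" -> "pzudjoy" -> "zjentyi"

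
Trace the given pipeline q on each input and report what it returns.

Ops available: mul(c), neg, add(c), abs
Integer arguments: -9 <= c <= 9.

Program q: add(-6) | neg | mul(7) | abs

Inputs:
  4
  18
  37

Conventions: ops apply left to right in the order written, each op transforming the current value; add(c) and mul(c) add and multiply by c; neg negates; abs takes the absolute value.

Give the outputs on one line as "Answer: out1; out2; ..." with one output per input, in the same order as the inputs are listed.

Execution, op by op:
  4 -> -2 -> 2 -> 14 -> 14
  18 -> 12 -> -12 -> -84 -> 84
  37 -> 31 -> -31 -> -217 -> 217

14; 84; 217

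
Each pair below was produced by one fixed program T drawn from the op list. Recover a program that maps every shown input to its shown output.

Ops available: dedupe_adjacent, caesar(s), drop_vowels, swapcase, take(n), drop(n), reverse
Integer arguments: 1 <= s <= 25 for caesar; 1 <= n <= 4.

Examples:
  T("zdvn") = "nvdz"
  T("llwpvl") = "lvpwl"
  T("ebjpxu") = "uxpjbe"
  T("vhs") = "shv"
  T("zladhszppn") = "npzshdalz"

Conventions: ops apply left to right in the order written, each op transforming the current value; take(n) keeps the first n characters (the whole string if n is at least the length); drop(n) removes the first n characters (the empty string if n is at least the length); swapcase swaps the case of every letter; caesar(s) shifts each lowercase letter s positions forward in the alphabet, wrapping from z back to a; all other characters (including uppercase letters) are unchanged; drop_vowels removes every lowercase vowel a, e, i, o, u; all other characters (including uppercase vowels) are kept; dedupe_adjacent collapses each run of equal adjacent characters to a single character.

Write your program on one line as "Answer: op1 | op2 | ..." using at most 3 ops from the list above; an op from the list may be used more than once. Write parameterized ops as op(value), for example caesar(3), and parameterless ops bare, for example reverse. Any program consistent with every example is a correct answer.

dedupe_adjacent | reverse

Check, running the answer program on each example:
  "zdvn" -> "zdvn" -> "nvdz"
  "llwpvl" -> "lwpvl" -> "lvpwl"
  "ebjpxu" -> "ebjpxu" -> "uxpjbe"
  "vhs" -> "vhs" -> "shv"
  "zladhszppn" -> "zladhszpn" -> "npzshdalz"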